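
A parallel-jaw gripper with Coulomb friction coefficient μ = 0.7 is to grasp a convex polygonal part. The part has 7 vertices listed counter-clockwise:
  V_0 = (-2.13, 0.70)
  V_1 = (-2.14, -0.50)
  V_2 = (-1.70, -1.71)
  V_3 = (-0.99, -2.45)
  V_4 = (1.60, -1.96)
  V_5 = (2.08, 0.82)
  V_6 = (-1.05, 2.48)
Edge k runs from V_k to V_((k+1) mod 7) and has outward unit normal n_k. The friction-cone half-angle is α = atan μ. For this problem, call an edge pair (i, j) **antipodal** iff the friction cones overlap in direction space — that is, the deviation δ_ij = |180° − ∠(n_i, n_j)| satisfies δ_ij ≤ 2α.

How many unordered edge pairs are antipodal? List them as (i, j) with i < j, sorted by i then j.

α = atan 0.7 = 34.99°;  2α = 69.98°
n_0 = (-1.0000, +0.0083)
n_1 = (-0.9398, -0.3417)
n_2 = (-0.7216, -0.6923)
n_3 = (+0.1859, -0.9826)
n_4 = (+0.9854, -0.1701)
n_5 = (+0.4685, +0.8834)
n_6 = (-0.8549, +0.5187)
  (0,1): δ = 159.54°  ·
  (0,2): δ = 135.71°  ·
  (0,3): δ = 78.81°  ·
  (0,4): δ = 9.32°  ✓
  (0,5): δ = 62.54°  ✓
  (0,6): δ = 149.23°  ·
  (1,2): δ = 156.17°  ·
  (1,3): δ = 99.27°  ·
  (1,4): δ = 29.78°  ✓
  (1,5): δ = 42.08°  ✓
  (1,6): δ = 128.77°  ·
  (2,3): δ = 123.10°  ·
  (2,4): δ = 53.61°  ✓
  (2,5): δ = 18.25°  ✓
  (2,6): δ = 104.94°  ·
  (3,4): δ = 110.51°  ·
  (3,5): δ = 38.65°  ✓
  (3,6): δ = 48.04°  ✓
  (4,5): δ = 108.14°  ·
  (4,6): δ = 21.45°  ✓
  (5,6): δ = 93.31°  ·
antipodal pairs: 9

count = 9; pairs: (0,4), (0,5), (1,4), (1,5), (2,4), (2,5), (3,5), (3,6), (4,6)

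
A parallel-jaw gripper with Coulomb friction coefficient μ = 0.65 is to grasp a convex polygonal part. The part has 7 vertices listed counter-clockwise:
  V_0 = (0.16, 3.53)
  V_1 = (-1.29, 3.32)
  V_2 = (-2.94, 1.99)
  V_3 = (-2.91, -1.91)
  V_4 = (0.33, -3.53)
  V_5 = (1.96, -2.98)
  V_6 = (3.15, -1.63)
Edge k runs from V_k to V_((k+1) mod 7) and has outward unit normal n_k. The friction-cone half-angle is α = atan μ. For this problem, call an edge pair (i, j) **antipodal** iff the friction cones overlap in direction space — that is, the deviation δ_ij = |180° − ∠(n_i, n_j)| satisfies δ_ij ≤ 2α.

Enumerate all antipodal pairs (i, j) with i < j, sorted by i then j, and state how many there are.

count = 9; pairs: (0,3), (0,4), (0,5), (1,3), (1,4), (1,5), (2,5), (2,6), (3,6)

α = atan 0.65 = 33.02°;  2α = 66.05°
n_0 = (-0.1433, +0.9897)
n_1 = (-0.6276, +0.7786)
n_2 = (-1.0000, -0.0077)
n_3 = (-0.4472, -0.8944)
n_4 = (+0.3197, -0.9475)
n_5 = (+0.7502, -0.6613)
n_6 = (+0.8652, +0.5014)
  (0,1): δ = 149.37°  ·
  (0,2): δ = 97.80°  ·
  (0,3): δ = 34.81°  ✓
  (0,4): δ = 10.40°  ✓
  (0,5): δ = 40.36°  ✓
  (0,6): δ = 111.85°  ·
  (1,2): δ = 128.43°  ·
  (1,3): δ = 65.44°  ✓
  (1,4): δ = 20.23°  ✓
  (1,5): δ = 9.73°  ✓
  (1,6): δ = 81.22°  ·
  (2,3): δ = 117.01°  ·
  (2,4): δ = 71.80°  ·
  (2,5): δ = 41.84°  ✓
  (2,6): δ = 29.65°  ✓
  (3,4): δ = 134.79°  ·
  (3,5): δ = 104.83°  ·
  (3,6): δ = 33.34°  ✓
  (4,5): δ = 150.04°  ·
  (4,6): δ = 78.56°  ·
  (5,6): δ = 108.51°  ·
antipodal pairs: 9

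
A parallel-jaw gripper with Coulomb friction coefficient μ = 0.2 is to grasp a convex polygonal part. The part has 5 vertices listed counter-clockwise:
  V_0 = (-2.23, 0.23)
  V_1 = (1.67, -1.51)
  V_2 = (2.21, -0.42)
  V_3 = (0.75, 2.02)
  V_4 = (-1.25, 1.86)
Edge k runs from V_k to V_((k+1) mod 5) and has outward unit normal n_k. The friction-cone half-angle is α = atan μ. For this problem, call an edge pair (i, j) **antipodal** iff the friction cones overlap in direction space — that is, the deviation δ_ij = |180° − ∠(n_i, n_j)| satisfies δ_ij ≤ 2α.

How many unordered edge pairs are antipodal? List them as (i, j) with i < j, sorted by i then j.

count = 1; pairs: (1,4)

α = atan 0.2 = 11.31°;  2α = 22.62°
n_0 = (-0.4074, -0.9132)
n_1 = (+0.8961, -0.4439)
n_2 = (+0.8581, +0.5135)
n_3 = (-0.0797, +0.9968)
n_4 = (-0.8570, +0.5153)
  (0,1): δ = 92.31°  ·
  (0,2): δ = 35.06°  ·
  (0,3): δ = 28.62°  ·
  (0,4): δ = 83.03°  ·
  (1,2): δ = 122.75°  ·
  (1,3): δ = 59.07°  ·
  (1,4): δ = 4.66°  ✓
  (2,3): δ = 116.32°  ·
  (2,4): δ = 61.91°  ·
  (3,4): δ = 125.59°  ·
antipodal pairs: 1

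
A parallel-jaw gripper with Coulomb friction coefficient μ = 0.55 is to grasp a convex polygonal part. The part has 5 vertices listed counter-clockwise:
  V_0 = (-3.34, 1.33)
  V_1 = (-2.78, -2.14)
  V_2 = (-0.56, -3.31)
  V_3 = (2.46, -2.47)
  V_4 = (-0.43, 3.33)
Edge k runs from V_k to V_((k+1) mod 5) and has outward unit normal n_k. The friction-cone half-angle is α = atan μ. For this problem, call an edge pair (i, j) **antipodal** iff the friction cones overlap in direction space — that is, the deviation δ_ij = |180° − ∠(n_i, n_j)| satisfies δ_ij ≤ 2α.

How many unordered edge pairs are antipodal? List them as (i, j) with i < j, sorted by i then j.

α = atan 0.55 = 28.81°;  2α = 57.62°
n_0 = (-0.9872, -0.1593)
n_1 = (-0.4662, -0.8847)
n_2 = (+0.2680, -0.9634)
n_3 = (+0.8950, +0.4460)
n_4 = (-0.5664, +0.8241)
  (0,1): δ = 126.96°  ·
  (0,2): δ = 83.62°  ·
  (0,3): δ = 17.32°  ✓
  (0,4): δ = 115.33°  ·
  (1,2): δ = 136.67°  ·
  (1,3): δ = 35.72°  ✓
  (1,4): δ = 62.29°  ·
  (2,3): δ = 79.06°  ·
  (2,4): δ = 18.96°  ✓
  (3,4): δ = 81.99°  ·
antipodal pairs: 3

count = 3; pairs: (0,3), (1,3), (2,4)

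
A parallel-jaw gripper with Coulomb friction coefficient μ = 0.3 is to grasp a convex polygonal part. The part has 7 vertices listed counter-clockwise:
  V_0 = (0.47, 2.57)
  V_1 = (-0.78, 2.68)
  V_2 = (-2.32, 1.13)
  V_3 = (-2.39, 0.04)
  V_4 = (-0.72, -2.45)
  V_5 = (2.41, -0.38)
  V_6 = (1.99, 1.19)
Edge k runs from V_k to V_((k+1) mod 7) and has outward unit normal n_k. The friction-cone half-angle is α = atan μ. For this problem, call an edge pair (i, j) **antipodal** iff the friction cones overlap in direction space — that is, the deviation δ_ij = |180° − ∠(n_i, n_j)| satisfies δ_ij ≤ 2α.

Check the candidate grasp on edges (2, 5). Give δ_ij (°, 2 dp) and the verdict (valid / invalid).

α = atan 0.3 = 16.70°;  2α = 33.40°
edge 2: e_2 = (-0.07, -1.09);  n_2 = (-0.9979, +0.0641)
edge 5: e_5 = (-0.42, +1.57);  n_5 = (+0.9660, +0.2584)
∠(n_2, n_5) = 161.35°
δ = |180° − 161.35°| = 18.65°
18.65° ≤ 2α = 33.40°  →  valid

δ = 18.65°, valid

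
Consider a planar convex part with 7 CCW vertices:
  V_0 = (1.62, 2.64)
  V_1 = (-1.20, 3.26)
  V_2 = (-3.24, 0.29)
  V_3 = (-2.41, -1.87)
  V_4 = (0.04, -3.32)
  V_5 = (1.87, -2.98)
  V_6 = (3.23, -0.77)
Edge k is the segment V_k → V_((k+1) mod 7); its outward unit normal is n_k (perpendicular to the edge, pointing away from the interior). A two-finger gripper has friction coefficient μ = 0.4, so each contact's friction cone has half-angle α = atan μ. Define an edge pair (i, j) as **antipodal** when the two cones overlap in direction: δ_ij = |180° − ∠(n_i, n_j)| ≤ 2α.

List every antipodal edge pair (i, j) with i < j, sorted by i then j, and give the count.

α = atan 0.4 = 21.80°;  2α = 43.60°
n_0 = (+0.2147, +0.9767)
n_1 = (-0.8243, +0.5662)
n_2 = (-0.9335, -0.3587)
n_3 = (-0.5093, -0.8606)
n_4 = (+0.1827, -0.9832)
n_5 = (+0.8517, -0.5241)
n_6 = (+0.9043, +0.4269)
  (0,1): δ = 112.08°  ·
  (0,2): δ = 56.58°  ·
  (0,3): δ = 18.22°  ✓
  (0,4): δ = 22.92°  ✓
  (0,5): δ = 70.79°  ·
  (0,6): δ = 127.67°  ·
  (1,2): δ = 124.50°  ·
  (1,3): δ = 86.13°  ·
  (1,4): δ = 44.99°  ·
  (1,5): δ = 2.88°  ✓
  (1,6): δ = 59.76°  ·
  (2,3): δ = 141.64°  ·
  (2,4): δ = 100.49°  ·
  (2,5): δ = 52.63°  ·
  (2,6): δ = 4.25°  ✓
  (3,4): δ = 138.86°  ·
  (3,5): δ = 90.99°  ·
  (3,6): δ = 34.11°  ✓
  (4,5): δ = 132.13°  ·
  (4,6): δ = 75.25°  ·
  (5,6): δ = 123.12°  ·
antipodal pairs: 5

count = 5; pairs: (0,3), (0,4), (1,5), (2,6), (3,6)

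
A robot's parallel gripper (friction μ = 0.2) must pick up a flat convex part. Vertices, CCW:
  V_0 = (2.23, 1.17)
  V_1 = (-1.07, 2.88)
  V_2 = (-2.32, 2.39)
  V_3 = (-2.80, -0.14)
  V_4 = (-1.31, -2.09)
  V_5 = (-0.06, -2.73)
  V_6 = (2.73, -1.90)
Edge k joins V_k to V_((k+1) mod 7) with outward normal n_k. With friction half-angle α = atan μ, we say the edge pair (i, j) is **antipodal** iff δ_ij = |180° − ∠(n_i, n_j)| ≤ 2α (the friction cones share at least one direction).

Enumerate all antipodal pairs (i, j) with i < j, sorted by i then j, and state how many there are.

count = 3; pairs: (0,4), (1,5), (2,6)

α = atan 0.2 = 11.31°;  2α = 22.62°
n_0 = (+0.4601, +0.8879)
n_1 = (-0.3650, +0.9310)
n_2 = (-0.9825, +0.1864)
n_3 = (-0.7946, -0.6071)
n_4 = (-0.4557, -0.8901)
n_5 = (+0.2851, -0.9585)
n_6 = (+0.9870, +0.1607)
  (0,1): δ = 131.20°  ·
  (0,2): δ = 73.35°  ·
  (0,3): δ = 25.22°  ·
  (0,4): δ = 0.28°  ✓
  (0,5): δ = 43.96°  ·
  (0,6): δ = 126.64°  ·
  (1,2): δ = 122.15°  ·
  (1,3): δ = 74.02°  ·
  (1,4): δ = 48.52°  ·
  (1,5): δ = 4.84°  ✓
  (1,6): δ = 77.85°  ·
  (2,3): δ = 131.87°  ·
  (2,4): δ = 106.37°  ·
  (2,5): δ = 62.69°  ·
  (2,6): δ = 19.99°  ✓
  (3,4): δ = 154.50°  ·
  (3,5): δ = 110.82°  ·
  (3,6): δ = 28.13°  ·
  (4,5): δ = 136.32°  ·
  (4,6): δ = 53.64°  ·
  (5,6): δ = 97.32°  ·
antipodal pairs: 3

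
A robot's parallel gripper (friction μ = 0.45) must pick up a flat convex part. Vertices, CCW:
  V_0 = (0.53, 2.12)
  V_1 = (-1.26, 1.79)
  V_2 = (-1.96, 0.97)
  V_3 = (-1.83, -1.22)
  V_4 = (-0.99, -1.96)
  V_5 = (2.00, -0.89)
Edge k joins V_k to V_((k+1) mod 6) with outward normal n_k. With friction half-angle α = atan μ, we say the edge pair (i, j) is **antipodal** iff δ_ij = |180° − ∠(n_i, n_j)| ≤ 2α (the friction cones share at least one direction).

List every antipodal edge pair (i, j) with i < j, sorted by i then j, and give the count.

count = 4; pairs: (0,4), (1,4), (2,5), (3,5)

α = atan 0.45 = 24.23°;  2α = 48.46°
n_0 = (-0.1813, +0.9834)
n_1 = (-0.7606, +0.6493)
n_2 = (-0.9982, -0.0593)
n_3 = (-0.6610, -0.7504)
n_4 = (+0.3369, -0.9415)
n_5 = (+0.8986, +0.4388)
  (0,1): δ = 140.93°  ·
  (0,2): δ = 97.05°  ·
  (0,3): δ = 51.82°  ·
  (0,4): δ = 9.24°  ✓
  (0,5): δ = 105.58°  ·
  (1,2): δ = 136.12°  ·
  (1,3): δ = 90.89°  ·
  (1,4): δ = 29.82°  ✓
  (1,5): δ = 66.52°  ·
  (2,3): δ = 134.78°  ·
  (2,4): δ = 73.71°  ·
  (2,5): δ = 22.63°  ✓
  (3,4): δ = 118.93°  ·
  (3,5): δ = 22.59°  ✓
  (4,5): δ = 83.66°  ·
antipodal pairs: 4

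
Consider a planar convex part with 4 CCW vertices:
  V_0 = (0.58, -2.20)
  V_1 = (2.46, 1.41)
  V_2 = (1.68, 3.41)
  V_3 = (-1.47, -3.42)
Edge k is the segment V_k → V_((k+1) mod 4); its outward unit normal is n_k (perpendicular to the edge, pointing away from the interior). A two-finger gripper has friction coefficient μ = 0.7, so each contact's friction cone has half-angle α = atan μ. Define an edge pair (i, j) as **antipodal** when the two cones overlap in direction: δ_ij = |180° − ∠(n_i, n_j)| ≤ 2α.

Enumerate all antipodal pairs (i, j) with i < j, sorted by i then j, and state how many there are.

α = atan 0.7 = 34.99°;  2α = 69.98°
n_0 = (+0.8869, -0.4619)
n_1 = (+0.9317, +0.3633)
n_2 = (-0.9081, +0.4188)
n_3 = (+0.5114, -0.8593)
  (0,1): δ = 131.18°  ·
  (0,2): δ = 2.75°  ✓
  (0,3): δ = 148.27°  ·
  (1,2): δ = 46.06°  ✓
  (1,3): δ = 99.45°  ·
  (2,3): δ = 34.48°  ✓
antipodal pairs: 3

count = 3; pairs: (0,2), (1,2), (2,3)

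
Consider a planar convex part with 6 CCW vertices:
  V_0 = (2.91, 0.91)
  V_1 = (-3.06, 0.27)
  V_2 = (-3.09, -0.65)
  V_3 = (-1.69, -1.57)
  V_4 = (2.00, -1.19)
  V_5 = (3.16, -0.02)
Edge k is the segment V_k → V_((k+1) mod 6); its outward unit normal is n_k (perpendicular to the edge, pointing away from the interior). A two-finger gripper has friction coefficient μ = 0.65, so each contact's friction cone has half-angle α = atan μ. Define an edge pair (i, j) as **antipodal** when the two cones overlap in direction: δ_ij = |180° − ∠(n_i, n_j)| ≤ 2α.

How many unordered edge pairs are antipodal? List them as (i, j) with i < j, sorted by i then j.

α = atan 0.65 = 33.02°;  2α = 66.05°
n_0 = (-0.1066, +0.9943)
n_1 = (-0.9995, +0.0326)
n_2 = (-0.5492, -0.8357)
n_3 = (+0.1024, -0.9947)
n_4 = (+0.7101, -0.7041)
n_5 = (+0.9657, +0.2596)
  (0,1): δ = 97.99°  ·
  (0,2): δ = 39.43°  ✓
  (0,3): δ = 0.24°  ✓
  (0,4): δ = 39.13°  ✓
  (0,5): δ = 98.93°  ·
  (1,2): δ = 121.44°  ·
  (1,3): δ = 82.25°  ·
  (1,4): δ = 42.89°  ✓
  (1,5): δ = 16.91°  ✓
  (2,3): δ = 140.81°  ·
  (2,4): δ = 101.44°  ·
  (2,5): δ = 41.64°  ✓
  (3,4): δ = 140.63°  ·
  (3,5): δ = 80.83°  ·
  (4,5): δ = 120.20°  ·
antipodal pairs: 6

count = 6; pairs: (0,2), (0,3), (0,4), (1,4), (1,5), (2,5)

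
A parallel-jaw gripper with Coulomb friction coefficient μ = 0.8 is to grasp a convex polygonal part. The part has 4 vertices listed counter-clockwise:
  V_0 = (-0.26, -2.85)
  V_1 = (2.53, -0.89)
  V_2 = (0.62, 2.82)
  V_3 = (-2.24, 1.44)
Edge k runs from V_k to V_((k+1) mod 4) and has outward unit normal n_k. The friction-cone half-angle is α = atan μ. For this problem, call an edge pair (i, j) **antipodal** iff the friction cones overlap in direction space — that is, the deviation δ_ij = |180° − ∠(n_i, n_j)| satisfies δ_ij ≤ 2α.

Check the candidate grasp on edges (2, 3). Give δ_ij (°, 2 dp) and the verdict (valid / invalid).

α = atan 0.8 = 38.66°;  2α = 77.32°
edge 2: e_2 = (-2.86, -1.38);  n_2 = (-0.4346, +0.9006)
edge 3: e_3 = (+1.98, -4.29);  n_3 = (-0.9080, -0.4191)
∠(n_2, n_3) = 89.02°
δ = |180° − 89.02°| = 90.98°
90.98° > 2α = 77.32°  →  invalid

δ = 90.98°, invalid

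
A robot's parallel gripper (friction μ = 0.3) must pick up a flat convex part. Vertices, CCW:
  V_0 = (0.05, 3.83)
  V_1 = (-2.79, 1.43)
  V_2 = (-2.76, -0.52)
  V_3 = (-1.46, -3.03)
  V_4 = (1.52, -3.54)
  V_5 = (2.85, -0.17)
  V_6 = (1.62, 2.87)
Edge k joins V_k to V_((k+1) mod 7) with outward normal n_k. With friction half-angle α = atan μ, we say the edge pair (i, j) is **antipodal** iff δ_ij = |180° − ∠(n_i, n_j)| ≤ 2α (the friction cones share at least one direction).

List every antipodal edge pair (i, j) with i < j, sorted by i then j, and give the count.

α = atan 0.3 = 16.70°;  2α = 33.40°
n_0 = (-0.6455, +0.7638)
n_1 = (-0.9999, -0.0154)
n_2 = (-0.8880, -0.4599)
n_3 = (-0.1687, -0.9857)
n_4 = (+0.9302, -0.3671)
n_5 = (+0.9270, +0.3751)
n_6 = (+0.5217, +0.8531)
  (0,1): δ = 129.32°  ·
  (0,2): δ = 102.82°  ·
  (0,3): δ = 49.91°  ·
  (0,4): δ = 28.26°  ✓
  (0,5): δ = 71.83°  ·
  (0,6): δ = 108.36°  ·
  (1,2): δ = 153.50°  ·
  (1,3): δ = 100.59°  ·
  (1,4): δ = 22.42°  ✓
  (1,5): δ = 21.15°  ✓
  (1,6): δ = 57.67°  ·
  (2,3): δ = 127.09°  ·
  (2,4): δ = 48.92°  ·
  (2,5): δ = 5.35°  ✓
  (2,6): δ = 31.17°  ✓
  (3,4): δ = 101.83°  ·
  (3,5): δ = 58.26°  ·
  (3,6): δ = 21.73°  ✓
  (4,5): δ = 136.43°  ·
  (4,6): δ = 99.91°  ·
  (5,6): δ = 143.47°  ·
antipodal pairs: 6

count = 6; pairs: (0,4), (1,4), (1,5), (2,5), (2,6), (3,6)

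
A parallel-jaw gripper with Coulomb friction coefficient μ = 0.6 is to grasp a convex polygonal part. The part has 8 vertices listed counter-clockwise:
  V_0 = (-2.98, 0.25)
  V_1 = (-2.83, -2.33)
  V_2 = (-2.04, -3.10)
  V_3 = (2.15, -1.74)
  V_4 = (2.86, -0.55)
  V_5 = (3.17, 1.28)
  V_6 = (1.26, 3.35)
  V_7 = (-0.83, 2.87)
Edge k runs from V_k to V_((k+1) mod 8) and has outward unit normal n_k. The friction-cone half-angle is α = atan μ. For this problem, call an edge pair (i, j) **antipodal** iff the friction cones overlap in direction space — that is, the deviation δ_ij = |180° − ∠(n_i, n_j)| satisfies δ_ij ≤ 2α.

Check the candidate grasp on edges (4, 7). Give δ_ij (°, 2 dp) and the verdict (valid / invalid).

α = atan 0.6 = 30.96°;  2α = 61.93°
edge 4: e_4 = (+0.31, +1.83);  n_4 = (+0.9860, -0.1670)
edge 7: e_7 = (-2.15, -2.62);  n_7 = (-0.7730, +0.6344)
∠(n_4, n_7) = 150.24°
δ = |180° − 150.24°| = 29.76°
29.76° ≤ 2α = 61.93°  →  valid

δ = 29.76°, valid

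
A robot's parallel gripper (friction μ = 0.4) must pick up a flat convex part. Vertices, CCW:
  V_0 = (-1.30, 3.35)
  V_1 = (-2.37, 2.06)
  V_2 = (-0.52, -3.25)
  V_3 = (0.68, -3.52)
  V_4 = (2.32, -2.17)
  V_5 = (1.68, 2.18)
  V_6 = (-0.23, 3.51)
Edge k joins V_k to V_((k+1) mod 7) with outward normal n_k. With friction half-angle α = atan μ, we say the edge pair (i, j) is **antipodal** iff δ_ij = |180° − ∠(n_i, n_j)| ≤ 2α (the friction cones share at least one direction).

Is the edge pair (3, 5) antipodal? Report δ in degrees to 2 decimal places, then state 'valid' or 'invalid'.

δ = 74.31°, invalid

α = atan 0.4 = 21.80°;  2α = 43.60°
edge 3: e_3 = (+1.64, +1.35);  n_3 = (+0.6355, -0.7721)
edge 5: e_5 = (-1.91, +1.33);  n_5 = (+0.5714, +0.8206)
∠(n_3, n_5) = 105.69°
δ = |180° − 105.69°| = 74.31°
74.31° > 2α = 43.60°  →  invalid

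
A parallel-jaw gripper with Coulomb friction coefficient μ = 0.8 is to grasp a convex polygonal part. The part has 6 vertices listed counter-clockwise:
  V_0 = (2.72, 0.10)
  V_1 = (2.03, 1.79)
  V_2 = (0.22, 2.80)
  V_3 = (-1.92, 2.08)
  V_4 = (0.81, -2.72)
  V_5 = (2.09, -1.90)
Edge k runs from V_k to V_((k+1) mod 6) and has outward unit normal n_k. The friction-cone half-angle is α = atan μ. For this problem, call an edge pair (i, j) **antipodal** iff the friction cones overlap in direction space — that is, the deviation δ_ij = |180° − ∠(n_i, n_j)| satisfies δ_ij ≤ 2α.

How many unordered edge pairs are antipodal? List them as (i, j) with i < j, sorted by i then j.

α = atan 0.8 = 38.66°;  2α = 77.32°
n_0 = (+0.9258, +0.3780)
n_1 = (+0.4873, +0.8732)
n_2 = (-0.3189, +0.9478)
n_3 = (-0.8692, -0.4944)
n_4 = (+0.5394, -0.8420)
n_5 = (+0.9538, -0.3004)
  (0,1): δ = 141.37°  ·
  (0,2): δ = 93.61°  ·
  (0,3): δ = 7.42°  ✓
  (0,4): δ = 100.44°  ·
  (0,5): δ = 140.31°  ·
  (1,2): δ = 132.24°  ·
  (1,3): δ = 31.21°  ✓
  (1,4): δ = 61.81°  ✓
  (1,5): δ = 101.68°  ·
  (2,3): δ = 78.97°  ·
  (2,4): δ = 14.05°  ✓
  (2,5): δ = 53.92°  ✓
  (3,4): δ = 86.98°  ·
  (3,5): δ = 47.11°  ✓
  (4,5): δ = 140.13°  ·
antipodal pairs: 6

count = 6; pairs: (0,3), (1,3), (1,4), (2,4), (2,5), (3,5)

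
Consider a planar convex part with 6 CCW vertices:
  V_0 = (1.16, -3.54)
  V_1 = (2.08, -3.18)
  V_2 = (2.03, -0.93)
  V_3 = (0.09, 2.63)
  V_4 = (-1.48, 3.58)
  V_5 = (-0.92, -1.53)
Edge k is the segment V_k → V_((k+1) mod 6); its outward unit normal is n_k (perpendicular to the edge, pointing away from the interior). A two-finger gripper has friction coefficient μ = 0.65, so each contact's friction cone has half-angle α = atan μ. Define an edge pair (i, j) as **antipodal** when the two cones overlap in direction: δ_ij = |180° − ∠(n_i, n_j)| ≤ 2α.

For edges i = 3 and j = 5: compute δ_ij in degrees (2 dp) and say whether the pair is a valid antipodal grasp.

δ = 12.84°, valid

α = atan 0.65 = 33.02°;  2α = 66.05°
edge 3: e_3 = (-1.57, +0.95);  n_3 = (+0.5177, +0.8556)
edge 5: e_5 = (+2.08, -2.01);  n_5 = (-0.6949, -0.7191)
∠(n_3, n_5) = 167.16°
δ = |180° − 167.16°| = 12.84°
12.84° ≤ 2α = 66.05°  →  valid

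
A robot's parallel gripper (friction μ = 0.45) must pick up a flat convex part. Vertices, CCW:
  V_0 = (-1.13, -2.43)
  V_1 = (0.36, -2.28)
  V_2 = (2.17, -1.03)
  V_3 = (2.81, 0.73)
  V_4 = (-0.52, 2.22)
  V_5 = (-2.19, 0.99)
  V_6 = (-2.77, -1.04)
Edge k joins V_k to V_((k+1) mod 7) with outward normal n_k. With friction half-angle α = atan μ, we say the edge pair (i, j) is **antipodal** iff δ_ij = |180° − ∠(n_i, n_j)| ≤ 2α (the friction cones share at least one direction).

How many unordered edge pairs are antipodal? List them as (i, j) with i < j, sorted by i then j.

α = atan 0.45 = 24.23°;  2α = 48.46°
n_0 = (+0.1002, -0.9950)
n_1 = (+0.5683, -0.8228)
n_2 = (+0.9398, -0.3417)
n_3 = (+0.4084, +0.9128)
n_4 = (-0.5930, +0.8052)
n_5 = (-0.9615, +0.2747)
n_6 = (-0.6466, -0.7629)
  (0,1): δ = 151.12°  ·
  (0,2): δ = 115.73°  ·
  (0,3): δ = 29.85°  ✓
  (0,4): δ = 30.62°  ✓
  (0,5): δ = 68.31°  ·
  (0,6): δ = 133.97°  ·
  (1,2): δ = 144.61°  ·
  (1,3): δ = 58.74°  ·
  (1,4): δ = 1.74°  ✓
  (1,5): δ = 39.43°  ✓
  (1,6): δ = 105.09°  ·
  (2,3): δ = 94.12°  ·
  (2,4): δ = 33.64°  ✓
  (2,5): δ = 4.04°  ✓
  (2,6): δ = 69.70°  ·
  (3,4): δ = 119.52°  ·
  (3,5): δ = 81.84°  ·
  (3,6): δ = 16.18°  ✓
  (4,5): δ = 142.32°  ·
  (4,6): δ = 76.66°  ·
  (5,6): δ = 114.34°  ·
antipodal pairs: 7

count = 7; pairs: (0,3), (0,4), (1,4), (1,5), (2,4), (2,5), (3,6)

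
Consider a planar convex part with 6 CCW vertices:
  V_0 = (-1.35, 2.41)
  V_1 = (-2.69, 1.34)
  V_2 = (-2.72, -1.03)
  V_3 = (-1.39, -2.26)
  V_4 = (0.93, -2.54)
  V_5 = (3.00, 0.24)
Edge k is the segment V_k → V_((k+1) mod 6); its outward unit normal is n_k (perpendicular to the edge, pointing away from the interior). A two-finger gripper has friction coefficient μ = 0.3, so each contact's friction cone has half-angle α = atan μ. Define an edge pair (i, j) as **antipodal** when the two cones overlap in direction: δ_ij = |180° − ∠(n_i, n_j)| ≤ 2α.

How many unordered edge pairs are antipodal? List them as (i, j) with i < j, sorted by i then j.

α = atan 0.3 = 16.70°;  2α = 33.40°
n_0 = (-0.6240, +0.7814)
n_1 = (-0.9999, +0.0127)
n_2 = (-0.6790, -0.7342)
n_3 = (-0.1198, -0.9928)
n_4 = (+0.8021, -0.5972)
n_5 = (+0.4464, +0.8948)
  (0,1): δ = 129.33°  ·
  (0,2): δ = 81.37°  ·
  (0,3): δ = 45.49°  ·
  (0,4): δ = 14.72°  ✓
  (0,5): δ = 114.88°  ·
  (1,2): δ = 132.04°  ·
  (1,3): δ = 96.16°  ·
  (1,4): δ = 35.95°  ·
  (1,5): δ = 64.21°  ·
  (2,3): δ = 144.12°  ·
  (2,4): δ = 83.91°  ·
  (2,5): δ = 16.25°  ✓
  (3,4): δ = 119.79°  ·
  (3,5): δ = 19.63°  ✓
  (4,5): δ = 79.84°  ·
antipodal pairs: 3

count = 3; pairs: (0,4), (2,5), (3,5)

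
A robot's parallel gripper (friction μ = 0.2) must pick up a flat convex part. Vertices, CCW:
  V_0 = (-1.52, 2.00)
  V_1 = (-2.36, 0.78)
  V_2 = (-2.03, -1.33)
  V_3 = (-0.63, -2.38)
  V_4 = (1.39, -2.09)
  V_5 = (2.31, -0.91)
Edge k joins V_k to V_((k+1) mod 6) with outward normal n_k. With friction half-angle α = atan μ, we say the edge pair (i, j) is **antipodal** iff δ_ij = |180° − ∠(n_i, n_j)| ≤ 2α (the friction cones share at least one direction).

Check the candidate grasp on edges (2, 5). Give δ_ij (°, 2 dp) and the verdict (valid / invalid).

α = atan 0.2 = 11.31°;  2α = 22.62°
edge 2: e_2 = (+1.40, -1.05);  n_2 = (-0.6000, -0.8000)
edge 5: e_5 = (-3.83, +2.91);  n_5 = (+0.6050, +0.7962)
∠(n_2, n_5) = 179.64°
δ = |180° − 179.64°| = 0.36°
0.36° ≤ 2α = 22.62°  →  valid

δ = 0.36°, valid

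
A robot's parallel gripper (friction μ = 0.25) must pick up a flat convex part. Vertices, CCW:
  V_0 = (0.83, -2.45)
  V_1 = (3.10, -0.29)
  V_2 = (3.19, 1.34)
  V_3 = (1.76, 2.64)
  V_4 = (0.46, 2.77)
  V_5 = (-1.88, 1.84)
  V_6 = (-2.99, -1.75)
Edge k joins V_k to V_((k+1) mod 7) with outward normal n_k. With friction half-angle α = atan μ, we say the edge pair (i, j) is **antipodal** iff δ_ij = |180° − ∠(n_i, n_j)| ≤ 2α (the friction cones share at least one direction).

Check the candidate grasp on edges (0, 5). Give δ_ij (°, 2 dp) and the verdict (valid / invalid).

δ = 29.24°, invalid

α = atan 0.25 = 14.04°;  2α = 28.07°
edge 0: e_0 = (+2.27, +2.16);  n_0 = (+0.6893, -0.7244)
edge 5: e_5 = (-1.11, -3.59);  n_5 = (-0.9554, +0.2954)
∠(n_0, n_5) = 150.76°
δ = |180° − 150.76°| = 29.24°
29.24° > 2α = 28.07°  →  invalid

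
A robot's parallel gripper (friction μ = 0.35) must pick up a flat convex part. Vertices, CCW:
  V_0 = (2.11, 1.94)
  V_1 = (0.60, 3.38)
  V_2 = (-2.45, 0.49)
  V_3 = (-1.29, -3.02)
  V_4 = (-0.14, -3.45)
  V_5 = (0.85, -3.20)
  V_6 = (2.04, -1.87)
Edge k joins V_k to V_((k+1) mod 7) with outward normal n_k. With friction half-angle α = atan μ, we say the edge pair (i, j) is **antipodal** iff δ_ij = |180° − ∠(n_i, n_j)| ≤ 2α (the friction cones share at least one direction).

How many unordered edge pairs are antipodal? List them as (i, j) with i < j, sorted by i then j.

count = 5; pairs: (0,2), (0,3), (1,4), (1,5), (2,6)

α = atan 0.35 = 19.29°;  2α = 38.58°
n_0 = (+0.6901, +0.7237)
n_1 = (-0.6878, +0.7259)
n_2 = (-0.9495, -0.3138)
n_3 = (-0.3502, -0.9367)
n_4 = (+0.2448, -0.9696)
n_5 = (+0.7452, -0.6668)
n_6 = (+0.9998, -0.0184)
  (0,1): δ = 92.90°  ·
  (0,2): δ = 28.07°  ✓
  (0,3): δ = 23.14°  ✓
  (0,4): δ = 57.81°  ·
  (0,5): δ = 91.82°  ·
  (0,6): δ = 132.59°  ·
  (1,2): δ = 115.17°  ·
  (1,3): δ = 63.96°  ·
  (1,4): δ = 29.28°  ✓
  (1,5): δ = 4.72°  ✓
  (1,6): δ = 45.49°  ·
  (2,3): δ = 128.79°  ·
  (2,4): δ = 94.12°  ·
  (2,5): δ = 60.11°  ·
  (2,6): δ = 19.34°  ✓
  (3,4): δ = 145.33°  ·
  (3,5): δ = 111.32°  ·
  (3,6): δ = 70.55°  ·
  (4,5): δ = 145.99°  ·
  (4,6): δ = 105.22°  ·
  (5,6): δ = 139.23°  ·
antipodal pairs: 5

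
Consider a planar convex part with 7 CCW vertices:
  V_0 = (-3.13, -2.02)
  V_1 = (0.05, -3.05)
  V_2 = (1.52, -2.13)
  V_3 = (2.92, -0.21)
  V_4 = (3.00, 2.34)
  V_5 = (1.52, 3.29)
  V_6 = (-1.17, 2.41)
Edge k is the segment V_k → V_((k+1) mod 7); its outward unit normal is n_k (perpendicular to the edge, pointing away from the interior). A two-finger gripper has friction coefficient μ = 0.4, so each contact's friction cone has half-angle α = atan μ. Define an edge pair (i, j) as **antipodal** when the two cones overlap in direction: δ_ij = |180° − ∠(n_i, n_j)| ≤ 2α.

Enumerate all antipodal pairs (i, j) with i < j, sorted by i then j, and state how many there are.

count = 7; pairs: (0,4), (0,5), (1,5), (1,6), (2,5), (2,6), (3,6)

α = atan 0.4 = 21.80°;  2α = 43.60°
n_0 = (-0.3081, -0.9513)
n_1 = (+0.5305, -0.8477)
n_2 = (+0.8080, -0.5892)
n_3 = (+0.9995, -0.0314)
n_4 = (+0.5402, +0.8415)
n_5 = (-0.3109, +0.9504)
n_6 = (-0.9145, +0.4046)
  (0,1): δ = 130.01°  ·
  (0,2): δ = 108.15°  ·
  (0,3): δ = 73.85°  ·
  (0,4): δ = 14.75°  ✓
  (0,5): δ = 36.06°  ✓
  (0,6): δ = 84.08°  ·
  (1,2): δ = 158.14°  ·
  (1,3): δ = 123.84°  ·
  (1,4): δ = 64.74°  ·
  (1,5): δ = 13.93°  ✓
  (1,6): δ = 34.09°  ✓
  (2,3): δ = 145.70°  ·
  (2,4): δ = 86.60°  ·
  (2,5): δ = 35.79°  ✓
  (2,6): δ = 12.23°  ✓
  (3,4): δ = 120.90°  ·
  (3,5): δ = 70.09°  ·
  (3,6): δ = 22.07°  ✓
  (4,5): δ = 129.19°  ·
  (4,6): δ = 81.17°  ·
  (5,6): δ = 131.98°  ·
antipodal pairs: 7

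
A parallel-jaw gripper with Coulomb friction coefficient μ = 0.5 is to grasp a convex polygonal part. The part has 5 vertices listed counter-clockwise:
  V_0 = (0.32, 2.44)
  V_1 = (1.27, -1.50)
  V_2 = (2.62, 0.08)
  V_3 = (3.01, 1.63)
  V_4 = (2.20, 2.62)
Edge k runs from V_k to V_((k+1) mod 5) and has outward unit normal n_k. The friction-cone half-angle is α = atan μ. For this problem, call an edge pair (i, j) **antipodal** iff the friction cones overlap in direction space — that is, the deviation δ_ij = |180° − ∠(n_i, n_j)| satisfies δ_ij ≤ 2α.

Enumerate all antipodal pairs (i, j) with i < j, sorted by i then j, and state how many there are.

α = atan 0.5 = 26.57°;  2α = 53.13°
n_0 = (-0.9721, -0.2344)
n_1 = (+0.7603, -0.6496)
n_2 = (+0.9698, -0.2440)
n_3 = (+0.7740, +0.6332)
n_4 = (-0.0953, +0.9954)
  (0,1): δ = 54.07°  ·
  (0,2): δ = 27.68°  ✓
  (0,3): δ = 25.73°  ✓
  (0,4): δ = 81.91°  ·
  (1,2): δ = 153.61°  ·
  (1,3): δ = 100.20°  ·
  (1,4): δ = 44.02°  ✓
  (2,3): δ = 126.59°  ·
  (2,4): δ = 70.41°  ·
  (3,4): δ = 123.82°  ·
antipodal pairs: 3

count = 3; pairs: (0,2), (0,3), (1,4)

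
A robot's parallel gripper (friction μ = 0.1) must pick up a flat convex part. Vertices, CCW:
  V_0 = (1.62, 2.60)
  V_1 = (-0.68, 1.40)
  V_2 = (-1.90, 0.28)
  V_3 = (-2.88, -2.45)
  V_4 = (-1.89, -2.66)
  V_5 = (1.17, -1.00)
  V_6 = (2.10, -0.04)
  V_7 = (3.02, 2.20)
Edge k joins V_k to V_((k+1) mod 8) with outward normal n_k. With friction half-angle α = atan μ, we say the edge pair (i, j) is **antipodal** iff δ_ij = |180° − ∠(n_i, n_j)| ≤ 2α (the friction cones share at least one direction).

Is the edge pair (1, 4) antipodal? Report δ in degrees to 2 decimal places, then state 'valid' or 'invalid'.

δ = 14.07°, invalid

α = atan 0.1 = 5.71°;  2α = 11.42°
edge 1: e_1 = (-1.22, -1.12);  n_1 = (-0.6763, +0.7367)
edge 4: e_4 = (+3.06, +1.66);  n_4 = (+0.4768, -0.8790)
∠(n_1, n_4) = 165.93°
δ = |180° − 165.93°| = 14.07°
14.07° > 2α = 11.42°  →  invalid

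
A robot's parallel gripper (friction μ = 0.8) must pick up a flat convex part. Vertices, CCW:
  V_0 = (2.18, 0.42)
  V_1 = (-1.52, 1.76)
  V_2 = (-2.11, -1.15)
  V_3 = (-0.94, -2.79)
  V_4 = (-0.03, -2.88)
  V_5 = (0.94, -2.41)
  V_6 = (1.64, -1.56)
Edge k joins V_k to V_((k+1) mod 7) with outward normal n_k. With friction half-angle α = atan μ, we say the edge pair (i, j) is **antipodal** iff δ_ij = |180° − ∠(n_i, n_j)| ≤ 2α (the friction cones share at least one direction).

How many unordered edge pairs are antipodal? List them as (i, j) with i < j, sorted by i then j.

α = atan 0.8 = 38.66°;  2α = 77.32°
n_0 = (+0.3405, +0.9402)
n_1 = (-0.9801, +0.1987)
n_2 = (-0.8141, -0.5808)
n_3 = (-0.0984, -0.9951)
n_4 = (+0.4360, -0.8999)
n_5 = (+0.7719, -0.6357)
n_6 = (+0.9648, -0.2631)
  (0,1): δ = 81.55°  ·
  (0,2): δ = 34.59°  ✓
  (0,3): δ = 14.26°  ✓
  (0,4): δ = 45.76°  ✓
  (0,5): δ = 70.44°  ✓
  (0,6): δ = 94.65°  ·
  (1,2): δ = 133.03°  ·
  (1,3): δ = 84.19°  ·
  (1,4): δ = 52.69°  ✓
  (1,5): δ = 28.01°  ✓
  (1,6): δ = 3.79°  ✓
  (2,3): δ = 131.15°  ·
  (2,4): δ = 99.65°  ·
  (2,5): δ = 74.98°  ✓
  (2,6): δ = 50.76°  ✓
  (3,4): δ = 148.50°  ·
  (3,5): δ = 123.82°  ·
  (3,6): δ = 99.61°  ·
  (4,5): δ = 155.32°  ·
  (4,6): δ = 131.11°  ·
  (5,6): δ = 155.78°  ·
antipodal pairs: 9

count = 9; pairs: (0,2), (0,3), (0,4), (0,5), (1,4), (1,5), (1,6), (2,5), (2,6)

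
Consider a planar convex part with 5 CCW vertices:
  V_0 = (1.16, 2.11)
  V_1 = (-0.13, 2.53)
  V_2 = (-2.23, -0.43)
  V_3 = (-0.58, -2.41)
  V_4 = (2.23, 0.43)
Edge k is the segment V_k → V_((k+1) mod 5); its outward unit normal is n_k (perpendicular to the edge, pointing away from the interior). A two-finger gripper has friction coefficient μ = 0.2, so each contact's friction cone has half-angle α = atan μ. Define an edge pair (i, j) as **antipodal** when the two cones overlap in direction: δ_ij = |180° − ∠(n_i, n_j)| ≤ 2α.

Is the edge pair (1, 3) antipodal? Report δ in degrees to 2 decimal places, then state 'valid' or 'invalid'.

δ = 9.34°, valid

α = atan 0.2 = 11.31°;  2α = 22.62°
edge 1: e_1 = (-2.10, -2.96);  n_1 = (-0.8156, +0.5786)
edge 3: e_3 = (+2.81, +2.84);  n_3 = (+0.7109, -0.7033)
∠(n_1, n_3) = 170.66°
δ = |180° − 170.66°| = 9.34°
9.34° ≤ 2α = 22.62°  →  valid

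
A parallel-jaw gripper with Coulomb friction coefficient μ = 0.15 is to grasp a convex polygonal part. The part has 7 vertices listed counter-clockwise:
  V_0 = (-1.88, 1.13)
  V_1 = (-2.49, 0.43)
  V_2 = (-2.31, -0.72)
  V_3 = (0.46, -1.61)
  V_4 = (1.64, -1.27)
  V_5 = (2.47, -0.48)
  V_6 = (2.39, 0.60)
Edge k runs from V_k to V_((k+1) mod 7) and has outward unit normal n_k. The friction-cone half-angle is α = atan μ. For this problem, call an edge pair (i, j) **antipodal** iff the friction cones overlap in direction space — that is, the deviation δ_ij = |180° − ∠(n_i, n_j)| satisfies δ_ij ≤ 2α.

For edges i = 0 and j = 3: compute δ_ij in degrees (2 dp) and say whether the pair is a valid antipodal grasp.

α = atan 0.15 = 8.53°;  2α = 17.06°
edge 0: e_0 = (-0.61, -0.70);  n_0 = (-0.7539, +0.6570)
edge 3: e_3 = (+1.18, +0.34);  n_3 = (+0.2769, -0.9609)
∠(n_0, n_3) = 147.14°
δ = |180° − 147.14°| = 32.86°
32.86° > 2α = 17.06°  →  invalid

δ = 32.86°, invalid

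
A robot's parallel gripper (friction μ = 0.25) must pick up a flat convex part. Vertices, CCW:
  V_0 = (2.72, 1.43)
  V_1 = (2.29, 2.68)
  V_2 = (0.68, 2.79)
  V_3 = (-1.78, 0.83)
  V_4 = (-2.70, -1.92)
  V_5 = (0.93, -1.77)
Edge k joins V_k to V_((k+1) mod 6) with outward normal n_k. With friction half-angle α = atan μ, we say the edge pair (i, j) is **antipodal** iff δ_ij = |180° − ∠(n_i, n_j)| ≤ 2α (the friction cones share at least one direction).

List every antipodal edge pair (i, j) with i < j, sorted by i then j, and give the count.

count = 3; pairs: (1,4), (2,5), (3,5)

α = atan 0.25 = 14.04°;  2α = 28.07°
n_0 = (+0.9456, +0.3253)
n_1 = (+0.0682, +0.9977)
n_2 = (-0.6231, +0.7821)
n_3 = (-0.9483, +0.3173)
n_4 = (+0.0413, -0.9991)
n_5 = (+0.8727, -0.4882)
  (0,1): δ = 112.89°  ·
  (0,2): δ = 70.44°  ·
  (0,3): δ = 37.48°  ·
  (0,4): δ = 73.38°  ·
  (0,5): δ = 131.80°  ·
  (1,2): δ = 137.55°  ·
  (1,3): δ = 104.59°  ·
  (1,4): δ = 6.27°  ✓
  (1,5): δ = 64.69°  ·
  (2,3): δ = 147.04°  ·
  (2,4): δ = 36.18°  ·
  (2,5): δ = 22.23°  ✓
  (3,4): δ = 69.14°  ·
  (3,5): δ = 10.72°  ✓
  (4,5): δ = 121.59°  ·
antipodal pairs: 3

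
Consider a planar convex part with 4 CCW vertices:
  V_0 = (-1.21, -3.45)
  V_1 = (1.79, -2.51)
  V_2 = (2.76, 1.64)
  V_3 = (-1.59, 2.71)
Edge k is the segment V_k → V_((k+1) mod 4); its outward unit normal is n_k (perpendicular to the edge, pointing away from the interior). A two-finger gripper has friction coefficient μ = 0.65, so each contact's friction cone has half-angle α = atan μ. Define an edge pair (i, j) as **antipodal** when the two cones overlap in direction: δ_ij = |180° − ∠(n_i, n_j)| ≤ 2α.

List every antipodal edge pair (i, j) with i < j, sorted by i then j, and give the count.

α = atan 0.65 = 33.02°;  2α = 66.05°
n_0 = (+0.2990, -0.9543)
n_1 = (+0.9738, -0.2276)
n_2 = (+0.2389, +0.9711)
n_3 = (-0.9981, -0.0616)
  (0,1): δ = 120.55°  ·
  (0,2): δ = 31.22°  ✓
  (0,3): δ = 76.13°  ·
  (1,2): δ = 90.66°  ·
  (1,3): δ = 16.69°  ✓
  (2,3): δ = 72.65°  ·
antipodal pairs: 2

count = 2; pairs: (0,2), (1,3)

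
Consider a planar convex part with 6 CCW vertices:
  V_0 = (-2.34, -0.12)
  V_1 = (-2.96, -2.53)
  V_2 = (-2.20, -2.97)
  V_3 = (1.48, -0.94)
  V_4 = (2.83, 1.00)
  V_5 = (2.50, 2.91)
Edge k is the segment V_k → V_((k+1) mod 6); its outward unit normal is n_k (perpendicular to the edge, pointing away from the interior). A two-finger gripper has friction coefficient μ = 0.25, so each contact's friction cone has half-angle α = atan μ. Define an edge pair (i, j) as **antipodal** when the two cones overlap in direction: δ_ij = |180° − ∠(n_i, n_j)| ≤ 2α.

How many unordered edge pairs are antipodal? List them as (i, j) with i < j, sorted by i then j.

α = atan 0.25 = 14.04°;  2α = 28.07°
n_0 = (-0.9685, +0.2491)
n_1 = (-0.5010, -0.8654)
n_2 = (+0.4830, -0.8756)
n_3 = (+0.8208, -0.5712)
n_4 = (+0.9854, +0.1703)
n_5 = (-0.5306, +0.8476)
  (0,1): δ = 105.64°  ·
  (0,2): δ = 46.69°  ·
  (0,3): δ = 20.41°  ✓
  (0,4): δ = 24.23°  ✓
  (0,5): δ = 136.48°  ·
  (1,2): δ = 121.05°  ·
  (1,3): δ = 94.76°  ·
  (1,4): δ = 50.13°  ·
  (1,5): δ = 62.12°  ·
  (2,3): δ = 153.72°  ·
  (2,4): δ = 109.08°  ·
  (2,5): δ = 3.17°  ✓
  (3,4): δ = 135.36°  ·
  (3,5): δ = 23.12°  ✓
  (4,5): δ = 67.75°  ·
antipodal pairs: 4

count = 4; pairs: (0,3), (0,4), (2,5), (3,5)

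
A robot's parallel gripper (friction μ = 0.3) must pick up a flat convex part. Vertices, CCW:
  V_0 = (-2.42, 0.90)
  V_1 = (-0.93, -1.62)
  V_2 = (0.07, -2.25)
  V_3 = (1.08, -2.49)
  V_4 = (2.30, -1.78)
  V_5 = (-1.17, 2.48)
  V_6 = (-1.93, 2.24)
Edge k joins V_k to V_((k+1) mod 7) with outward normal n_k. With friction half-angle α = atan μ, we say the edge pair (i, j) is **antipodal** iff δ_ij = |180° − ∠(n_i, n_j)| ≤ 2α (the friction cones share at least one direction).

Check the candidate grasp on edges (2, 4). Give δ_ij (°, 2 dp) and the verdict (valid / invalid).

δ = 37.47°, invalid

α = atan 0.3 = 16.70°;  2α = 33.40°
edge 2: e_2 = (+1.01, -0.24);  n_2 = (-0.2312, -0.9729)
edge 4: e_4 = (-3.47, +4.26);  n_4 = (+0.7753, +0.6316)
∠(n_2, n_4) = 142.53°
δ = |180° − 142.53°| = 37.47°
37.47° > 2α = 33.40°  →  invalid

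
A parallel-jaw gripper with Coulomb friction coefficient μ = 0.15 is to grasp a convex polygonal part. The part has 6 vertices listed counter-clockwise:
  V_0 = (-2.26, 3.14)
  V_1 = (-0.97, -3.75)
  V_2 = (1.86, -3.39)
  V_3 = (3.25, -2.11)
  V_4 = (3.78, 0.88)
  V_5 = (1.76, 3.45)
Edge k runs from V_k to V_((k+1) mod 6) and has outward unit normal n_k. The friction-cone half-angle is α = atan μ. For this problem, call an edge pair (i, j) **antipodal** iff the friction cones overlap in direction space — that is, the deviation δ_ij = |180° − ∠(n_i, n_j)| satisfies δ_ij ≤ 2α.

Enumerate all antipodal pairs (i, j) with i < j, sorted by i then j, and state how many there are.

count = 1; pairs: (1,5)

α = atan 0.15 = 8.53°;  2α = 17.06°
n_0 = (-0.9829, -0.1840)
n_1 = (+0.1262, -0.9920)
n_2 = (+0.6774, -0.7356)
n_3 = (+0.9847, -0.1745)
n_4 = (+0.7862, +0.6180)
n_5 = (-0.0769, +0.9970)
  (0,1): δ = 93.36°  ·
  (0,2): δ = 57.96°  ·
  (0,3): δ = 20.66°  ·
  (0,4): δ = 27.56°  ·
  (0,5): δ = 83.81°  ·
  (1,2): δ = 144.61°  ·
  (1,3): δ = 107.30°  ·
  (1,4): δ = 59.08°  ·
  (1,5): δ = 2.84°  ✓
  (2,3): δ = 142.69°  ·
  (2,4): δ = 94.47°  ·
  (2,5): δ = 38.23°  ·
  (3,4): δ = 131.78°  ·
  (3,5): δ = 75.54°  ·
  (4,5): δ = 123.76°  ·
antipodal pairs: 1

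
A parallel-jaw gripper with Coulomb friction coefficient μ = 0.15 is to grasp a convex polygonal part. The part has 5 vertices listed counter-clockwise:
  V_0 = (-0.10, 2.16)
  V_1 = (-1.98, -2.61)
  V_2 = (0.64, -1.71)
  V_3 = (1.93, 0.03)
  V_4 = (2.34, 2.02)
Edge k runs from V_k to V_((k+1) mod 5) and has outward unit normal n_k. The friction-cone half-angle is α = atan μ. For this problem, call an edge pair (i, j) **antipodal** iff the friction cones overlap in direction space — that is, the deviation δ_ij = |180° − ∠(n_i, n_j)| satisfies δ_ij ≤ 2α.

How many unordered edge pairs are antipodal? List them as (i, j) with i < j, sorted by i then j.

count = 2; pairs: (0,2), (0,3)

α = atan 0.15 = 8.53°;  2α = 17.06°
n_0 = (-0.9303, +0.3667)
n_1 = (+0.3249, -0.9458)
n_2 = (+0.8033, -0.5956)
n_3 = (+0.9794, -0.2018)
n_4 = (+0.0573, +0.9984)
  (0,1): δ = 49.53°  ·
  (0,2): δ = 15.04°  ✓
  (0,3): δ = 9.87°  ✓
  (0,4): δ = 108.23°  ·
  (1,2): δ = 145.51°  ·
  (1,3): δ = 120.60°  ·
  (1,4): δ = 22.24°  ·
  (2,3): δ = 155.09°  ·
  (2,4): δ = 56.73°  ·
  (3,4): δ = 81.64°  ·
antipodal pairs: 2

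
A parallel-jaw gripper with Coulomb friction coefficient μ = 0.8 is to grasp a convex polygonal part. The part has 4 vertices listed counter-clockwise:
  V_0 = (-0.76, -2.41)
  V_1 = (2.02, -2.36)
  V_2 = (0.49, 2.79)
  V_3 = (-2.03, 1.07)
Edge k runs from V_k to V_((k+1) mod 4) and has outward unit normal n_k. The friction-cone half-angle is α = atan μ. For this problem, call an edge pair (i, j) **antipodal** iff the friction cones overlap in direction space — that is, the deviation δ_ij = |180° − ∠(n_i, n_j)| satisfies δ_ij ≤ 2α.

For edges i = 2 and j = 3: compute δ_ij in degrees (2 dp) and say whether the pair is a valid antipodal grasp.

δ = 104.27°, invalid

α = atan 0.8 = 38.66°;  2α = 77.32°
edge 2: e_2 = (-2.52, -1.72);  n_2 = (-0.5637, +0.8259)
edge 3: e_3 = (+1.27, -3.48);  n_3 = (-0.9394, -0.3428)
∠(n_2, n_3) = 75.73°
δ = |180° − 75.73°| = 104.27°
104.27° > 2α = 77.32°  →  invalid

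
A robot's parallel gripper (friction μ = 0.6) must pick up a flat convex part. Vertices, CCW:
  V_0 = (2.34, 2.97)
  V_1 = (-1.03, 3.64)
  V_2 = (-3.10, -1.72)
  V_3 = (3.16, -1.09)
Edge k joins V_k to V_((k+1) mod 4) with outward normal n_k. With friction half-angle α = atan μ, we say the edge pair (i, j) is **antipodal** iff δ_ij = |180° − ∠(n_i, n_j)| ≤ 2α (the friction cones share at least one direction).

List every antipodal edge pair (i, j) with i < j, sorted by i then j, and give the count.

α = atan 0.6 = 30.96°;  2α = 61.93°
n_0 = (+0.1950, +0.9808)
n_1 = (-0.9329, +0.3603)
n_2 = (+0.1001, -0.9950)
n_3 = (+0.9802, +0.1980)
  (0,1): δ = 99.87°  ·
  (0,2): δ = 16.99°  ✓
  (0,3): δ = 112.66°  ·
  (1,2): δ = 63.14°  ·
  (1,3): δ = 32.53°  ✓
  (2,3): δ = 84.33°  ·
antipodal pairs: 2

count = 2; pairs: (0,2), (1,3)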